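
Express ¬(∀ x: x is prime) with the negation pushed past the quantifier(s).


¬(∀ x: φ) = ∃ x: ¬φ, and ¬(∃ x: φ) = ∀ x: ¬φ.
Apply to the universal statement.

∃ x: ¬(x is prime)


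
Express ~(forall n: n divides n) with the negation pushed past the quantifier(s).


¬(forall x: φ) = exists x: ¬φ, and ¬(exists x: φ) = forall x: ¬φ.
Apply to the universal statement.

exists n: ~(n divides n)


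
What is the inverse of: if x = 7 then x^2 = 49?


The inverse of (P → Q) is (¬P → ¬Q). It is equivalent to the converse, not to the original.
Here P = 'x = 7' and Q = 'x^2 = 49'.

If not (x = 7), then not (x^2 = 49).


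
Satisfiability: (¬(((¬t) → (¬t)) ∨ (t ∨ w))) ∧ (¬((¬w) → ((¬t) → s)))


Check all 8 assignments over {s, t, w}:
s | t | w | φ
-------------
F | F | F | F
T | F | F | F
F | T | F | F
T | T | F | F
F | F | T | F
T | F | T | F
F | T | T | F
T | T | T | F
No assignment makes the formula true.

Unsatisfiable.


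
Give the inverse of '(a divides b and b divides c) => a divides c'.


The inverse of (P → Q) is (¬P → ¬Q). It is equivalent to the converse, not to the original.
Here P = '(a divides b and b divides c)' and Q = 'a divides c'.

If not ((a divides b and b divides c)), then not (a divides c).


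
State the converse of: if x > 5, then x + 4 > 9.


The converse of (P → Q) is (Q → P). It is not in general equivalent to the original.
Here P = 'x > 5' and Q = 'x + 4 > 9'.

If x + 4 > 9, then x > 5.


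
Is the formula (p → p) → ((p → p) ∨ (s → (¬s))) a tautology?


Build the truth table over {p, s}:
p | s | φ
---------
F | F | T
T | F | T
F | T | T
T | T | T
Every row evaluates to true.

Yes, it is a tautology.


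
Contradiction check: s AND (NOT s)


Truth table over {s}:
s | φ
-----
F | F
T | F
Every row is false.

Yes, it is a contradiction.


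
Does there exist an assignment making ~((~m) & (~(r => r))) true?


Search for a satisfying assignment over {m, r}.
Try m=False, r=False: the formula evaluates to True.
A satisfying assignment exists.

Satisfiable.


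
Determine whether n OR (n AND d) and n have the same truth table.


Compare truth tables:
d | n | φ | ψ
-------------
F | F | F | F
T | F | F | F
F | T | T | T
T | T | T | T
The columns φ and ψ agree on every row.

Yes, they are logically equivalent.


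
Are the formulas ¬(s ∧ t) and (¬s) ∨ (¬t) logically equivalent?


Compare truth tables:
s | t | φ | ψ
-------------
F | F | T | T
T | F | T | T
F | T | T | T
T | T | F | F
The columns φ and ψ agree on every row.

Yes, they are logically equivalent.


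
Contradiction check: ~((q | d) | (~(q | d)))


Truth table over {d, q}:
d | q | φ
---------
False | False | False
True | False | False
False | True | False
True | True | False
Every row is false.

Yes, it is a contradiction.


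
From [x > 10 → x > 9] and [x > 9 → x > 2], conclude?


Hypothetical syllogism: from (P → Q) and (Q → R), infer (P → R).
Chain the two implications through the shared middle term 'x > 9'.

x > 10 → x > 2


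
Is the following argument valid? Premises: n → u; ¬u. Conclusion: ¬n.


This matches the form of modus tollens: the conclusion follows in every model of the premises.

Valid.


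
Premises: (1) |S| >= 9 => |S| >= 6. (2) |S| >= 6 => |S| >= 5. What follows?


Hypothetical syllogism: from (P → Q) and (Q → R), infer (P → R).
Chain the two implications through the shared middle term '|S| >= 6'.

|S| >= 9 => |S| >= 5


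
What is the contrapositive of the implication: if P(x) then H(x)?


The contrapositive of (P → Q) is (¬Q → ¬P); it is logically equivalent to the original.
Here P = 'P(x)' and Q = 'H(x)'.

If not (H(x)), then not (P(x)).


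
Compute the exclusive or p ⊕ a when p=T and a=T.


Exclusive or is true when exactly one operand is true.
Substitute: p=T, a=T.
T ⊕ T evaluates to F.

F


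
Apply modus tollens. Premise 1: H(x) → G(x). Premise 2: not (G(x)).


Modus tollens: from (P → Q) and ¬Q, infer ¬P.
Q = 'G(x)' is denied; since P → Q, P must also fail.

Not (H(x)).


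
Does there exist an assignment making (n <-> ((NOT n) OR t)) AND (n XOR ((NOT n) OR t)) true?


Check all 4 assignments over {n, t}:
n | t | φ
---------
F | F | F
T | F | F
F | T | F
T | T | F
No assignment makes the formula true.

Unsatisfiable.


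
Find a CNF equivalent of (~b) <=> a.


Step 1: Rewrite (¬b) ↔ a as ((¬b) → a) ∧ (a → (¬b)).
Step 2: Rewrite each implication as a disjunction.
Step 3: Eliminate any double negations (¬¬X = X).

(b | a) & ((~a) | (~b))


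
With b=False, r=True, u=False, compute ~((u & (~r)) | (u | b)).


Substitute b=False, r=True, u=False:
~r = False
u & (~r) = False & False = False
u | b = False | False = False
(u & (~r)) | (u | b) = False | False = False
~((u & (~r)) | (u | b)) = True

True


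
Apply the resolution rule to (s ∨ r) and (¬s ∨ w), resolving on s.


The clauses contain complementary literals s and ¬s.
Resolution eliminates this pair and disjoins the remaining literals (merging duplicates).

(r ∨ w)


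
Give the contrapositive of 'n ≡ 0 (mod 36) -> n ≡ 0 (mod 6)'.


The contrapositive of (P → Q) is (¬Q → ¬P); it is logically equivalent to the original.
Here P = 'n ≡ 0 (mod 36)' and Q = 'n ≡ 0 (mod 6)'.

If not (n ≡ 0 (mod 6)), then not (n ≡ 0 (mod 36)).


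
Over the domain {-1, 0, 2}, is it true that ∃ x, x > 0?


Evaluate the predicate on each element: -1:F, 0:F, 2:T.
Witness x = 2 satisfies the predicate.

T


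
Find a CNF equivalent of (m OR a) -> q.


Step 1: Rewrite as ¬(m ∨ a) ∨ q = (¬m ∧ ¬a) ∨ q.
Step 2: Distribute ∨ over ∧.

((NOT m) OR q) AND ((NOT a) OR q)


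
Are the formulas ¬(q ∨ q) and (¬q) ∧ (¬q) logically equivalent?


Compare truth tables:
q | φ | ψ
---------
F | T | T
T | F | F
The columns φ and ψ agree on every row.

Yes, they are logically equivalent.


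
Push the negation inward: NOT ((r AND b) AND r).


De Morgan: the negation of a conjunction is the disjunction of the negations.
Distribute NOT across AND, flipping it to OR, and negate each literal.

((NOT r) OR (NOT b)) OR (NOT r)


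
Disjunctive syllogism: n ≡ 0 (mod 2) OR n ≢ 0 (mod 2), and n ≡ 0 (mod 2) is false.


Disjunctive syllogism: from (P ∨ Q) and ¬P, infer Q.
One disjunct, 'n ≡ 0 (mod 2)', is ruled out; the other must hold.

n ≢ 0 (mod 2)


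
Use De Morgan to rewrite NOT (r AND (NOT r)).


De Morgan: the negation of a conjunction is the disjunction of the negations.
Distribute NOT across AND, flipping it to OR, and negate each literal.

(NOT r) OR r


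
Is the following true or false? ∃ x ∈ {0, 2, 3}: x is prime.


Evaluate the predicate on each element: 0:F, 2:T, 3:T.
Witness x = 2 satisfies the predicate.

T


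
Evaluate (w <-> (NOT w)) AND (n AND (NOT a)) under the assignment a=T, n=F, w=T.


Substitute a=T, n=F, w=T:
NOT w = F
w <-> (NOT w) = T <-> F = F
NOT a = F
n AND (NOT a) = F AND F = F
(w <-> (NOT w)) AND (n AND (NOT a)) = F AND F = F

F


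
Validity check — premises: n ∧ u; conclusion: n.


This matches the form of conjunction elimination: the conclusion follows in every model of the premises.

Valid.


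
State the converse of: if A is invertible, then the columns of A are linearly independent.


The converse of (P → Q) is (Q → P). It is not in general equivalent to the original.
Here P = 'A is invertible' and Q = 'the columns of A are linearly independent'.

If the columns of A are linearly independent, then A is invertible.


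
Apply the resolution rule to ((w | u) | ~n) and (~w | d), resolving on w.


The clauses contain complementary literals w and ~w.
Resolution eliminates this pair and disjoins the remaining literals (merging duplicates).

((~n | u) | d)


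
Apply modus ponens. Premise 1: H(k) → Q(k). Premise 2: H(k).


Modus ponens: from (P → Q) and P, infer Q.
P = 'H(k)' is asserted, and P → Q holds, so Q follows.

Q(k).


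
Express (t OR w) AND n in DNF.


Step 1: Distribute ∧ over ∨: (t ∨ w) ∧ n = (t ∧ n) ∨ (w ∧ n).

(t AND n) OR (w AND n)


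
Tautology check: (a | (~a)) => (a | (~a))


Build the truth table over {a}:
a | φ
-----
False | True
True | True
Every row evaluates to true.

Yes, it is a tautology.


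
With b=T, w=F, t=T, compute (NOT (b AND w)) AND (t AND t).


Substitute b=T, w=F, t=T:
b AND w = T AND F = F
NOT (b AND w) = T
t AND t = T AND T = T
(NOT (b AND w)) AND (t AND t) = T AND T = T

T


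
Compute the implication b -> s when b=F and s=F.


Implication is false only when antecedent is true and consequent is false.
Substitute: b=F, s=F.
F -> F evaluates to T.

T


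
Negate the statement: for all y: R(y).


¬(for all x: φ) = there exists x: ¬φ, and ¬(there exists x: φ) = for all x: ¬φ.
Apply to the universal statement.

there exists y: NOT(R(y))


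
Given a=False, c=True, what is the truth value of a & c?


Conjunction is true only when both operands are true.
Substitute: a=False, c=True.
False & True evaluates to False.

False


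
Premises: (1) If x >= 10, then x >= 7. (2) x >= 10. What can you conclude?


Modus ponens: from (P → Q) and P, infer Q.
P = 'x >= 10' is asserted, and P → Q holds, so Q follows.

x >= 7.


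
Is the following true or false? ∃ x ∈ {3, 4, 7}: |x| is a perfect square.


Evaluate the predicate on each element: 3:F, 4:T, 7:F.
Witness x = 4 satisfies the predicate.

T


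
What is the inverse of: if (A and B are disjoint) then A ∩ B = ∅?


The inverse of (P → Q) is (¬P → ¬Q). It is equivalent to the converse, not to the original.
Here P = '(A and B are disjoint)' and Q = 'A ∩ B = ∅'.

If not ((A and B are disjoint)), then not (A ∩ B = ∅).


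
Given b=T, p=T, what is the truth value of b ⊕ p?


Exclusive or is true when exactly one operand is true.
Substitute: b=T, p=T.
T ⊕ T evaluates to F.

F


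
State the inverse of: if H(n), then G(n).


The inverse of (P → Q) is (¬P → ¬Q). It is equivalent to the converse, not to the original.
Here P = 'H(n)' and Q = 'G(n)'.

If not (H(n)), then not (G(n)).


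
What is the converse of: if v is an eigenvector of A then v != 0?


The converse of (P → Q) is (Q → P). It is not in general equivalent to the original.
Here P = 'v is an eigenvector of A' and Q = 'v != 0'.

If v != 0, then v is an eigenvector of A.


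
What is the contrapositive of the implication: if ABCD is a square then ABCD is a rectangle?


The contrapositive of (P → Q) is (¬Q → ¬P); it is logically equivalent to the original.
Here P = 'ABCD is a square' and Q = 'ABCD is a rectangle'.

If not (ABCD is a rectangle), then not (ABCD is a square).


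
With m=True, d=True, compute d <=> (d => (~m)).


Substitute m=True, d=True:
~m = False
d => (~m) = True => False = False
d <=> (d => (~m)) = True <=> False = False

False


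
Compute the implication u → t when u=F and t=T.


Implication is false only when antecedent is true and consequent is false.
Substitute: u=F, t=T.
F → T evaluates to T.

T


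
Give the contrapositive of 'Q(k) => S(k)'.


The contrapositive of (P → Q) is (¬Q → ¬P); it is logically equivalent to the original.
Here P = 'Q(k)' and Q = 'S(k)'.

If not (S(k)), then not (Q(k)).


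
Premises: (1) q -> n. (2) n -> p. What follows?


Hypothetical syllogism: from (P → Q) and (Q → R), infer (P → R).
Chain the two implications through the shared middle term 'n'.

q -> p


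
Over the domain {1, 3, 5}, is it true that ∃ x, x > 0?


Evaluate the predicate on each element: 1:T, 3:T, 5:T.
Witness x = 1 satisfies the predicate.

T


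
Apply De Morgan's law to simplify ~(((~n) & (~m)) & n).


De Morgan: the negation of a conjunction is the disjunction of the negations.
Distribute ~ across &, flipping it to |, and negate each literal.

(n | m) | (~n)


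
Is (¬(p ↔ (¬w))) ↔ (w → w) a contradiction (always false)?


Truth table over {p, w}:
p | w | φ
---------
F | F | T
T | F | F
F | T | F
T | T | T
Satisfying assignment at row 1: p=F, w=F gives T.

No, it is not a contradiction.


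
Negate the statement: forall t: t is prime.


¬(forall x: φ) = exists x: ¬φ, and ¬(exists x: φ) = forall x: ¬φ.
Apply to the universal statement.

exists t: ~(t is prime)


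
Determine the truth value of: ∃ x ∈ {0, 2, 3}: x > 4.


Evaluate the predicate on each element: 0:F, 2:F, 3:F.
No element satisfies the predicate.

F


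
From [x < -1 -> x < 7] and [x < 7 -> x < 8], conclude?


Hypothetical syllogism: from (P → Q) and (Q → R), infer (P → R).
Chain the two implications through the shared middle term 'x < 7'.

x < -1 -> x < 8


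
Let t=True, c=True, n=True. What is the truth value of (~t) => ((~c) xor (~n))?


Substitute t=True, c=True, n=True:
~t = False
~c = False
~n = False
(~c) xor (~n) = False xor False = False
(~t) => ((~c) xor (~n)) = False => False = True

True


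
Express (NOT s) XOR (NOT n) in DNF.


Step 1: (¬s) ⊕ (¬n) is true exactly when they disagree: ((¬s) ∧ ¬(¬n)) ∨ (¬(¬s) ∧ (¬n)).
Step 2: Eliminate any double negations (¬¬X = X).

((NOT s) AND n) OR (s AND (NOT n))


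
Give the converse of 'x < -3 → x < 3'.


The converse of (P → Q) is (Q → P). It is not in general equivalent to the original.
Here P = 'x < -3' and Q = 'x < 3'.

If x < 3, then x < -3.


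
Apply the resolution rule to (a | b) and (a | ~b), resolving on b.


The clauses contain complementary literals b and ~b.
Resolution eliminates this pair and disjoins the remaining literals (merging duplicates).

a


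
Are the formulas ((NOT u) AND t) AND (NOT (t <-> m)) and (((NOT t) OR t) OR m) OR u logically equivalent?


Compare truth tables:
m | t | u | φ | ψ
-----------------
F | F | F | F | T
T | F | F | F | T
F | T | F | T | T
T | T | F | F | T
F | F | T | F | T
T | F | T | F | T
F | T | T | F | T
T | T | T | F | T
They differ at row 1 (m=F, t=F, u=F): φ=F but ψ=T.

No, they are not logically equivalent.


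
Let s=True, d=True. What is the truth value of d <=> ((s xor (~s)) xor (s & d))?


Substitute s=True, d=True:
~s = False
s xor (~s) = True xor False = True
s & d = True & True = True
(s xor (~s)) xor (s & d) = True xor True = False
d <=> ((s xor (~s)) xor (s & d)) = True <=> False = False

False


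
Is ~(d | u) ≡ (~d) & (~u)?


Compare truth tables:
d | u | φ | ψ
-------------
False | False | True | True
True | False | False | False
False | True | False | False
True | True | False | False
The columns φ and ψ agree on every row.

Yes, they are logically equivalent.


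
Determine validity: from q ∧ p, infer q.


This matches the form of conjunction elimination: the conclusion follows in every model of the premises.

Valid.


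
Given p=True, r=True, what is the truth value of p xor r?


Exclusive or is true when exactly one operand is true.
Substitute: p=True, r=True.
True xor True evaluates to False.

False


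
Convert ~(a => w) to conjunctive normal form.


Step 1: Rewrite a → w as ¬a ∨ w.
Step 2: Negate: ¬(¬a ∨ w) = a ∧ ¬w (De Morgan + double negation).

a & (~w)


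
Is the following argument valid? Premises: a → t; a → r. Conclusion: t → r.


This is (no valid rule). There exist truth assignments where the premises are all true but the conclusion is false.

Invalid.


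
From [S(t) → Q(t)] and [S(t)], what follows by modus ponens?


Modus ponens: from (P → Q) and P, infer Q.
P = 'S(t)' is asserted, and P → Q holds, so Q follows.

Q(t).


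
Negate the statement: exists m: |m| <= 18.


¬(forall x: φ) = exists x: ¬φ, and ¬(exists x: φ) = forall x: ¬φ.
Apply to the existential statement.

forall m: ~(|m| <= 18)


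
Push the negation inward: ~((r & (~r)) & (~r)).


De Morgan: the negation of a conjunction is the disjunction of the negations.
Distribute ~ across &, flipping it to |, and negate each literal.

((~r) | r) | r


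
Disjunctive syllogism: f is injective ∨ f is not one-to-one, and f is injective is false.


Disjunctive syllogism: from (P ∨ Q) and ¬P, infer Q.
One disjunct, 'f is injective', is ruled out; the other must hold.

f is not one-to-one


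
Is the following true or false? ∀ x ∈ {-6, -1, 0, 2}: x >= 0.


Evaluate the predicate on each element: -6:F, -1:F, 0:T, 2:T.
Counterexample x = -6 fails the predicate.

F


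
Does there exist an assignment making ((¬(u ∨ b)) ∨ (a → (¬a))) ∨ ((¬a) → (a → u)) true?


Search for a satisfying assignment over {a, b, u}.
Try a=F, b=F, u=F: the formula evaluates to T.
A satisfying assignment exists.

Satisfiable.


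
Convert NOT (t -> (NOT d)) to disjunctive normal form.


Step 1: Rewrite implication then negate: ¬(¬t ∨ (¬d)) = t ∧ ¬(¬d).
Step 2: Eliminate any double negations (¬¬X = X).

t AND d


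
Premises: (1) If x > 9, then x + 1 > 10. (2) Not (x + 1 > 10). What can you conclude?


Modus tollens: from (P → Q) and ¬Q, infer ¬P.
Q = 'x + 1 > 10' is denied; since P → Q, P must also fail.

Not (x > 9).


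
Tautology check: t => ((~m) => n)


Build the truth table over {m, n, t}:
m | n | t | φ
-------------
False | False | False | True
True | False | False | True
False | True | False | True
True | True | False | True
False | False | True | False
True | False | True | True
False | True | True | True
True | True | True | True
Counterexample at row 5: with m=False, n=False, t=True, the formula is False.

No, it is not a tautology.


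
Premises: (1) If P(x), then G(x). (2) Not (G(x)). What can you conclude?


Modus tollens: from (P → Q) and ¬Q, infer ¬P.
Q = 'G(x)' is denied; since P → Q, P must also fail.

Not (P(x)).


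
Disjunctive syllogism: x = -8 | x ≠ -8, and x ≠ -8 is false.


Disjunctive syllogism: from (P ∨ Q) and ¬P, infer Q.
One disjunct, 'x ≠ -8', is ruled out; the other must hold.

x = -8


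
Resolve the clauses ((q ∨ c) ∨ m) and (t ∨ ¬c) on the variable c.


The clauses contain complementary literals c and ¬c.
Resolution eliminates this pair and disjoins the remaining literals (merging duplicates).

((q ∨ m) ∨ t)


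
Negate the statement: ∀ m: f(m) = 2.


¬(∀ x: φ) = ∃ x: ¬φ, and ¬(∃ x: φ) = ∀ x: ¬φ.
Apply to the universal statement.

∃ m: ¬(f(m) = 2)


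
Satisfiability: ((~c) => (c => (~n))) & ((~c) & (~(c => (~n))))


Check all 4 assignments over {c, n}:
c | n | φ
---------
False | False | False
True | False | False
False | True | False
True | True | False
No assignment makes the formula true.

Unsatisfiable.


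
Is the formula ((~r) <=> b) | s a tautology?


Build the truth table over {b, r, s}:
b | r | s | φ
-------------
False | False | False | False
True | False | False | True
False | True | False | True
True | True | False | False
False | False | True | True
True | False | True | True
False | True | True | True
True | True | True | True
Counterexample at row 1: with b=False, r=False, s=False, the formula is False.

No, it is not a tautology.


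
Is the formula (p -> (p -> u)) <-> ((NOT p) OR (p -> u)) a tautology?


Build the truth table over {p, u}:
p | u | φ
---------
F | F | T
T | F | T
F | T | T
T | T | T
Every row evaluates to true.

Yes, it is a tautology.


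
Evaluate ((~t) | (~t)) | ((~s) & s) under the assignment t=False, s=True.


Substitute t=False, s=True:
~t = True
~t = True
(~t) | (~t) = True | True = True
~s = False
(~s) & s = False & True = False
((~t) | (~t)) | ((~s) & s) = True | False = True

True


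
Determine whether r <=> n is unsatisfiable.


Truth table over {n, r}:
n | r | φ
---------
False | False | True
True | False | False
False | True | False
True | True | True
Satisfying assignment at row 1: n=False, r=False gives True.

No, it is not a contradiction.


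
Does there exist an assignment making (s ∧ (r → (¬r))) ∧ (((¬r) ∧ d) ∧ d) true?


Search for a satisfying assignment over {d, r, s}.
Try d=T, r=F, s=T: the formula evaluates to T.
A satisfying assignment exists.

Satisfiable.


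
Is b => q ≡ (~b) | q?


Compare truth tables:
b | q | φ | ψ
-------------
False | False | True | True
True | False | False | False
False | True | True | True
True | True | True | True
The columns φ and ψ agree on every row.

Yes, they are logically equivalent.


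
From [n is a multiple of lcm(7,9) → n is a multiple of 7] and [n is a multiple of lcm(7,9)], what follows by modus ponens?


Modus ponens: from (P → Q) and P, infer Q.
P = 'n is a multiple of lcm(7,9)' is asserted, and P → Q holds, so Q follows.

n is a multiple of 7.


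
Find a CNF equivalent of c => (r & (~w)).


Step 1: Rewrite c → (r ∧ (¬w)) as ¬c ∨ (r ∧ (¬w)).
Step 2: Distribute ∨ over ∧.

((~c) | r) & ((~c) | (~w))


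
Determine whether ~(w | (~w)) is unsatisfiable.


Truth table over {w}:
w | φ
-----
False | False
True | False
Every row is false.

Yes, it is a contradiction.


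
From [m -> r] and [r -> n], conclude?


Hypothetical syllogism: from (P → Q) and (Q → R), infer (P → R).
Chain the two implications through the shared middle term 'r'.

m -> n


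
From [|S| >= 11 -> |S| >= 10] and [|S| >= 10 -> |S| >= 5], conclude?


Hypothetical syllogism: from (P → Q) and (Q → R), infer (P → R).
Chain the two implications through the shared middle term '|S| >= 10'.

|S| >= 11 -> |S| >= 5


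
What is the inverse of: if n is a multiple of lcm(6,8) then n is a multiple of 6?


The inverse of (P → Q) is (¬P → ¬Q). It is equivalent to the converse, not to the original.
Here P = 'n is a multiple of lcm(6,8)' and Q = 'n is a multiple of 6'.

If not (n is a multiple of lcm(6,8)), then not (n is a multiple of 6).


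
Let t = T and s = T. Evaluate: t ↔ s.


Biconditional is true when both operands have the same truth value.
Substitute: t=T, s=T.
T ↔ T evaluates to T.

T


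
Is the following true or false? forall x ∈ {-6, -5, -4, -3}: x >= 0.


Evaluate the predicate on each element: -6:False, -5:False, -4:False, -3:False.
Counterexample x = -6 fails the predicate.

False


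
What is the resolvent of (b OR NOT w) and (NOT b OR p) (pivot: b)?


The clauses contain complementary literals b and NOTb.
Resolution eliminates this pair and disjoins the remaining literals (merging duplicates).

(NOT w OR p)


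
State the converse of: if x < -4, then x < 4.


The converse of (P → Q) is (Q → P). It is not in general equivalent to the original.
Here P = 'x < -4' and Q = 'x < 4'.

If x < 4, then x < -4.


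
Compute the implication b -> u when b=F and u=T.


Implication is false only when antecedent is true and consequent is false.
Substitute: b=F, u=T.
F -> T evaluates to T.

T


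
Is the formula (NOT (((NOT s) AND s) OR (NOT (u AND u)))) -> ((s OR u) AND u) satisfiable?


Search for a satisfying assignment over {s, u}.
Try s=F, u=F: the formula evaluates to T.
A satisfying assignment exists.

Satisfiable.


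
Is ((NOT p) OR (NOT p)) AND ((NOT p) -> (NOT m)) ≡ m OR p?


Compare truth tables:
m | p | φ | ψ
-------------
F | F | T | F
T | F | F | T
F | T | F | T
T | T | F | T
They differ at row 1 (m=F, p=F): φ=T but ψ=F.

No, they are not logically equivalent.


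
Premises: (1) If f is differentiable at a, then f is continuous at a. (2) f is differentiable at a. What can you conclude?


Modus ponens: from (P → Q) and P, infer Q.
P = 'f is differentiable at a' is asserted, and P → Q holds, so Q follows.

f is continuous at a.


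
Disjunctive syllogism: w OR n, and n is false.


Disjunctive syllogism: from (P ∨ Q) and ¬P, infer Q.
One disjunct, 'n', is ruled out; the other must hold.

w


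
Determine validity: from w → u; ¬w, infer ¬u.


This is denying the antecedent (fallacy). There exist truth assignments where the premises are all true but the conclusion is false.

Invalid.


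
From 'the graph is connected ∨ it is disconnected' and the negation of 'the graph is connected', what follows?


Disjunctive syllogism: from (P ∨ Q) and ¬P, infer Q.
One disjunct, 'the graph is connected', is ruled out; the other must hold.

it is disconnected


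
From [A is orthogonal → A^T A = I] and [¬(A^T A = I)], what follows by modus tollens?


Modus tollens: from (P → Q) and ¬Q, infer ¬P.
Q = 'A^T A = I' is denied; since P → Q, P must also fail.

Not (A is orthogonal).


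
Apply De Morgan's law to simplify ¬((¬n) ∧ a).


De Morgan: the negation of a conjunction is the disjunction of the negations.
Distribute ¬ across ∧, flipping it to ∨, and negate each literal.

n ∨ (¬a)


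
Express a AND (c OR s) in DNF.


Step 1: Distribute ∧ over ∨: a ∧ (c ∨ s) = (a ∧ c) ∨ (a ∧ s).

(a AND c) OR (a AND s)


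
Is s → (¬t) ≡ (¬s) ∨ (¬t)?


Compare truth tables:
s | t | φ | ψ
-------------
F | F | T | T
T | F | T | T
F | T | T | T
T | T | F | F
The columns φ and ψ agree on every row.

Yes, they are logically equivalent.


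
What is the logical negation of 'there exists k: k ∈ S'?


¬(for all x: φ) = there exists x: ¬φ, and ¬(there exists x: φ) = for all x: ¬φ.
Apply to the existential statement.

for all k: NOT(k ∈ S)


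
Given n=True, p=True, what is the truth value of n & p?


Conjunction is true only when both operands are true.
Substitute: n=True, p=True.
True & True evaluates to True.

True


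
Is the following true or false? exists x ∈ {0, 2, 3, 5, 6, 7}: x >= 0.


Evaluate the predicate on each element: 0:True, 2:True, 3:True, 5:True, 6:True, 7:True.
Witness x = 0 satisfies the predicate.

True


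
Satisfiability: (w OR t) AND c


Search for a satisfying assignment over {c, t, w}.
Try c=T, t=T, w=F: the formula evaluates to T.
A satisfying assignment exists.

Satisfiable.


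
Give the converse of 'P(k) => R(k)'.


The converse of (P → Q) is (Q → P). It is not in general equivalent to the original.
Here P = 'P(k)' and Q = 'R(k)'.

If R(k), then P(k).


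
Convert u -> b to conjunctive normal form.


Step 1: Rewrite u → b as ¬u ∨ b.

(NOT u) OR b


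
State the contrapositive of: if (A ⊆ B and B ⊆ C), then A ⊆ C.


The contrapositive of (P → Q) is (¬Q → ¬P); it is logically equivalent to the original.
Here P = '(A ⊆ B and B ⊆ C)' and Q = 'A ⊆ C'.

If not (A ⊆ C), then not ((A ⊆ B and B ⊆ C)).


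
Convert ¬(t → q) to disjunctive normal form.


Step 1: Rewrite implication then negate: ¬(¬t ∨ q) = t ∧ ¬q.

t ∧ (¬q)


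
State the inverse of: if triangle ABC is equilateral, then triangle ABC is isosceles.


The inverse of (P → Q) is (¬P → ¬Q). It is equivalent to the converse, not to the original.
Here P = 'triangle ABC is equilateral' and Q = 'triangle ABC is isosceles'.

If not (triangle ABC is equilateral), then not (triangle ABC is isosceles).


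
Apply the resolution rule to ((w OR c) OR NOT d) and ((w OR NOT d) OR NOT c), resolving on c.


The clauses contain complementary literals c and NOTc.
Resolution eliminates this pair and disjoins the remaining literals (merging duplicates).

(NOT d OR w)


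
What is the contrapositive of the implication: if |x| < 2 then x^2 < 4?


The contrapositive of (P → Q) is (¬Q → ¬P); it is logically equivalent to the original.
Here P = '|x| < 2' and Q = 'x^2 < 4'.

If not (x^2 < 4), then not (|x| < 2).


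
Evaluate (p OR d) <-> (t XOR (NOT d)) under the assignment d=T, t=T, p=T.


Substitute d=T, t=T, p=T:
p OR d = T OR T = T
NOT d = F
t XOR (NOT d) = T XOR F = T
(p OR d) <-> (t XOR (NOT d)) = T <-> T = T

T


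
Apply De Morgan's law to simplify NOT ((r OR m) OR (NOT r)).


De Morgan: the negation of a disjunction is the conjunction of the negations.
Distribute NOT across OR, flipping it to AND, and negate each literal.

((NOT r) AND (NOT m)) AND r


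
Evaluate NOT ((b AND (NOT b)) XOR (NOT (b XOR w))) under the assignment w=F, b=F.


Substitute w=F, b=F:
NOT b = T
b AND (NOT b) = F AND T = F
b XOR w = F XOR F = F
NOT (b XOR w) = T
(b AND (NOT b)) XOR (NOT (b XOR w)) = F XOR T = T
NOT ((b AND (NOT b)) XOR (NOT (b XOR w))) = F

F


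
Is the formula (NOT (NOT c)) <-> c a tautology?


Build the truth table over {c}:
c | φ
-----
F | T
T | T
Every row evaluates to true.

Yes, it is a tautology.


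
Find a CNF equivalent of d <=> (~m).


Step 1: Rewrite d ↔ (¬m) as (d → (¬m)) ∧ ((¬m) → d).
Step 2: Rewrite each implication as a disjunction.
Step 3: Eliminate any double negations (¬¬X = X).

((~d) | (~m)) & (m | d)


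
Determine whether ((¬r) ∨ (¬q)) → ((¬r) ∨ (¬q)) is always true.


Build the truth table over {q, r}:
q | r | φ
---------
F | F | T
T | F | T
F | T | T
T | T | T
Every row evaluates to true.

Yes, it is a tautology.


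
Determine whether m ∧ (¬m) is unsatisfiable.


Truth table over {m}:
m | φ
-----
F | F
T | F
Every row is false.

Yes, it is a contradiction.


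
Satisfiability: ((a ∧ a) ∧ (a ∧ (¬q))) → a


Search for a satisfying assignment over {a, q}.
Try a=F, q=F: the formula evaluates to T.
A satisfying assignment exists.

Satisfiable.


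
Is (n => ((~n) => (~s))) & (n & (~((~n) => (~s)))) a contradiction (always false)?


Truth table over {n, s}:
n | s | φ
---------
False | False | False
True | False | False
False | True | False
True | True | False
Every row is false.

Yes, it is a contradiction.


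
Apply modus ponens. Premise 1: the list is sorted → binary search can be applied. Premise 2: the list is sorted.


Modus ponens: from (P → Q) and P, infer Q.
P = 'the list is sorted' is asserted, and P → Q holds, so Q follows.

binary search can be applied.


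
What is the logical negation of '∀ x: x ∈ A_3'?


¬(∀ x: φ) = ∃ x: ¬φ, and ¬(∃ x: φ) = ∀ x: ¬φ.
Apply to the universal statement.

∃ x: ¬(x ∈ A_3)


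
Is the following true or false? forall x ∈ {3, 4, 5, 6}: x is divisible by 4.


Evaluate the predicate on each element: 3:False, 4:True, 5:False, 6:False.
Counterexample x = 3 fails the predicate.

False


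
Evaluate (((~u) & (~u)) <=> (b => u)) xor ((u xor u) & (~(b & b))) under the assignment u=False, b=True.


Substitute u=False, b=True:
~u = True
~u = True
(~u) & (~u) = True & True = True
b => u = True => False = False
((~u) & (~u)) <=> (b => u) = True <=> False = False
u xor u = False xor False = False
b & b = True & True = True
~(b & b) = False
(u xor u) & (~(b & b)) = False & False = False
(((~u) & (~u)) <=> (b => u)) xor ((u xor u) & (~(b & b))) = False xor False = False

False


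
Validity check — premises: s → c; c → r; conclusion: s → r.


This matches the form of hypothetical syllogism: the conclusion follows in every model of the premises.

Valid.


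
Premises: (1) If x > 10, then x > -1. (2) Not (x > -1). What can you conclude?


Modus tollens: from (P → Q) and ¬Q, infer ¬P.
Q = 'x > -1' is denied; since P → Q, P must also fail.

Not (x > 10).


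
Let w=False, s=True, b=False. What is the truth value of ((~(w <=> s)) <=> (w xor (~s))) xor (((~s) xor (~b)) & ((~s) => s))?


Substitute w=False, s=True, b=False:
… (earlier sub-steps elided)
~s = False
w xor (~s) = False xor False = False
(~(w <=> s)) <=> (w xor (~s)) = True <=> False = False
~s = False
~b = True
(~s) xor (~b) = False xor True = True
~s = False
(~s) => s = False => True = True
((~s) xor (~b)) & ((~s) => s) = True & True = True
((~(w <=> s)) <=> (w xor (~s))) xor (((~s) xor (~b)) & ((~s) => s)) = False xor True = True

True


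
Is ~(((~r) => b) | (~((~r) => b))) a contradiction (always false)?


Truth table over {b, r}:
b | r | φ
---------
False | False | False
True | False | False
False | True | False
True | True | False
Every row is false.

Yes, it is a contradiction.


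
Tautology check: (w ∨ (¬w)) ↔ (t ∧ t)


Build the truth table over {t, w}:
t | w | φ
---------
F | F | F
T | F | T
F | T | F
T | T | T
Counterexample at row 1: with t=F, w=F, the formula is F.

No, it is not a tautology.


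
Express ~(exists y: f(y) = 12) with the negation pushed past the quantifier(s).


¬(forall x: φ) = exists x: ¬φ, and ¬(exists x: φ) = forall x: ¬φ.
Apply to the existential statement.

forall y: ~(f(y) = 12)


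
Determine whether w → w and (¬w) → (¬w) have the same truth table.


Compare truth tables:
w | φ | ψ
---------
F | T | T
T | T | T
The columns φ and ψ agree on every row.

Yes, they are logically equivalent.


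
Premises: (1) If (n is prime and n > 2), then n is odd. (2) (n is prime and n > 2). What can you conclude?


Modus ponens: from (P → Q) and P, infer Q.
P = '(n is prime and n > 2)' is asserted, and P → Q holds, so Q follows.

n is odd.


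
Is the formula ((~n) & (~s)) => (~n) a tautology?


Build the truth table over {n, s}:
n | s | φ
---------
False | False | True
True | False | True
False | True | True
True | True | True
Every row evaluates to true.

Yes, it is a tautology.


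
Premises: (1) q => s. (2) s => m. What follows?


Hypothetical syllogism: from (P → Q) and (Q → R), infer (P → R).
Chain the two implications through the shared middle term 's'.

q => m


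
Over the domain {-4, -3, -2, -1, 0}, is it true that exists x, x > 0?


Evaluate the predicate on each element: -4:False, -3:False, -2:False, -1:False, 0:False.
No element satisfies the predicate.

False


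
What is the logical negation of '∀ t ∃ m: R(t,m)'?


Negation flips each quantifier (∀↔∃) and negates the inner predicate.
¬(∀ t ∃ m: φ) = ∃ t ∀ m: ¬φ.

∃ t ∀ m: ¬(R(t,m))


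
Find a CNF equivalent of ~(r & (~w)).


Step 1: Apply De Morgan: ¬(r ∧ (¬w)) = ¬r ∨ ¬(¬w).
Step 2: Eliminate any double negations (¬¬X = X).

(~r) | w


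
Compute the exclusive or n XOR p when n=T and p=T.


Exclusive or is true when exactly one operand is true.
Substitute: n=T, p=T.
T XOR T evaluates to F.

F


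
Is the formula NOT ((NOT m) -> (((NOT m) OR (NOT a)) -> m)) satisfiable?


Search for a satisfying assignment over {a, m}.
Try a=F, m=F: the formula evaluates to T.
A satisfying assignment exists.

Satisfiable.


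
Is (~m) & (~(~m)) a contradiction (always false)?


Truth table over {m}:
m | φ
-----
False | False
True | False
Every row is false.

Yes, it is a contradiction.


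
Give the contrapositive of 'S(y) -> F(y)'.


The contrapositive of (P → Q) is (¬Q → ¬P); it is logically equivalent to the original.
Here P = 'S(y)' and Q = 'F(y)'.

If not (F(y)), then not (S(y)).


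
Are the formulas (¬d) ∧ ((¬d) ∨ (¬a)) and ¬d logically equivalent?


Compare truth tables:
a | d | φ | ψ
-------------
F | F | T | T
T | F | T | T
F | T | F | F
T | T | F | F
The columns φ and ψ agree on every row.

Yes, they are logically equivalent.


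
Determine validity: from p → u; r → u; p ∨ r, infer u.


This matches the form of proof by cases: the conclusion follows in every model of the premises.

Valid.


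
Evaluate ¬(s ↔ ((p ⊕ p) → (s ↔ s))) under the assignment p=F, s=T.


Substitute p=F, s=T:
p ⊕ p = F ⊕ F = F
s ↔ s = T ↔ T = T
(p ⊕ p) → (s ↔ s) = F → T = T
s ↔ ((p ⊕ p) → (s ↔ s)) = T ↔ T = T
¬(s ↔ ((p ⊕ p) → (s ↔ s))) = F

F


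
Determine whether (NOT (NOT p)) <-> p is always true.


Build the truth table over {p}:
p | φ
-----
F | T
T | T
Every row evaluates to true.

Yes, it is a tautology.


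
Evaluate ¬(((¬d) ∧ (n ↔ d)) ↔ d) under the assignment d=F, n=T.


Substitute d=F, n=T:
¬d = T
n ↔ d = T ↔ F = F
(¬d) ∧ (n ↔ d) = T ∧ F = F
((¬d) ∧ (n ↔ d)) ↔ d = F ↔ F = T
¬(((¬d) ∧ (n ↔ d)) ↔ d) = F

F


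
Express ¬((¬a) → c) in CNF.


Step 1: Rewrite (¬a) → c as ¬(¬a) ∨ c.
Step 2: Negate: ¬(¬(¬a) ∨ c) = (¬a) ∧ ¬c (De Morgan + double negation).

(¬a) ∧ (¬c)


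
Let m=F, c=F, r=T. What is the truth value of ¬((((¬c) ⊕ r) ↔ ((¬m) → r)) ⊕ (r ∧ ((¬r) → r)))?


Substitute m=F, c=F, r=T:
¬c = T
(¬c) ⊕ r = T ⊕ T = F
¬m = T
(¬m) → r = T → T = T
((¬c) ⊕ r) ↔ ((¬m) → r) = F ↔ T = F
¬r = F
(¬r) → r = F → T = T
r ∧ ((¬r) → r) = T ∧ T = T
(((¬c) ⊕ r) ↔ ((¬m) → r)) ⊕ (r ∧ ((¬r) → r)) = F ⊕ T = T
¬((((¬c) ⊕ r) ↔ ((¬m) → r)) ⊕ (r ∧ ((¬r) → r))) = F

F


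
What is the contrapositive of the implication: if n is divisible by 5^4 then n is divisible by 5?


The contrapositive of (P → Q) is (¬Q → ¬P); it is logically equivalent to the original.
Here P = 'n is divisible by 5^4' and Q = 'n is divisible by 5'.

If not (n is divisible by 5), then not (n is divisible by 5^4).


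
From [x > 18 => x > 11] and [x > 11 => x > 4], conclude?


Hypothetical syllogism: from (P → Q) and (Q → R), infer (P → R).
Chain the two implications through the shared middle term 'x > 11'.

x > 18 => x > 4


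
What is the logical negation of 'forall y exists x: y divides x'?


Negation flips each quantifier (∀↔∃) and negates the inner predicate.
¬(forall y exists x: φ) = exists y forall x: ¬φ.

exists y forall x: ~(y divides x)


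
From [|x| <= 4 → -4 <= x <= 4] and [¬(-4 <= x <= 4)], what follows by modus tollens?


Modus tollens: from (P → Q) and ¬Q, infer ¬P.
Q = '-4 <= x <= 4' is denied; since P → Q, P must also fail.

Not (|x| <= 4).


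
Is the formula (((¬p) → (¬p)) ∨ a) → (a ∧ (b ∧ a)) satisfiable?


Search for a satisfying assignment over {a, b, p}.
Try a=T, b=T, p=F: the formula evaluates to T.
A satisfying assignment exists.

Satisfiable.


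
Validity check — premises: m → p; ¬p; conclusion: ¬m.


This matches the form of modus tollens: the conclusion follows in every model of the premises.

Valid.


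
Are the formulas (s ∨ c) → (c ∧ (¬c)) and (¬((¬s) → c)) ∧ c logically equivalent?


Compare truth tables:
c | s | φ | ψ
-------------
F | F | T | F
T | F | F | F
F | T | F | F
T | T | F | F
They differ at row 1 (c=F, s=F): φ=T but ψ=F.

No, they are not logically equivalent.


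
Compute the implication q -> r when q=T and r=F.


Implication is false only when antecedent is true and consequent is false.
Substitute: q=T, r=F.
T -> F evaluates to F.

F


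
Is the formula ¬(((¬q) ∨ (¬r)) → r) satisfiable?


Search for a satisfying assignment over {q, r}.
Try q=F, r=F: the formula evaluates to T.
A satisfying assignment exists.

Satisfiable.


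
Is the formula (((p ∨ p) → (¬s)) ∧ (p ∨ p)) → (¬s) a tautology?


Build the truth table over {p, s}:
p | s | φ
---------
F | F | T
T | F | T
F | T | T
T | T | T
Every row evaluates to true.

Yes, it is a tautology.


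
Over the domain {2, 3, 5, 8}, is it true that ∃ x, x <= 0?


Evaluate the predicate on each element: 2:F, 3:F, 5:F, 8:F.
No element satisfies the predicate.

F


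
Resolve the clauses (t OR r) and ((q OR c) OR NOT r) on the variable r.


The clauses contain complementary literals r and NOTr.
Resolution eliminates this pair and disjoins the remaining literals (merging duplicates).

((t OR c) OR q)


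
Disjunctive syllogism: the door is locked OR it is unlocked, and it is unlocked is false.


Disjunctive syllogism: from (P ∨ Q) and ¬P, infer Q.
One disjunct, 'it is unlocked', is ruled out; the other must hold.

the door is locked
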